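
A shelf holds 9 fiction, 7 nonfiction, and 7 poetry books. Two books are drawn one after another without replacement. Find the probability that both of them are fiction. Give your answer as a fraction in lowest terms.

P = 9/23 × 8/22 = 72/506 = 36/253.

36/253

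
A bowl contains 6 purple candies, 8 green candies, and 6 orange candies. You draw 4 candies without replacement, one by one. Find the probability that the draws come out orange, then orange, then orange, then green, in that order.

Multiply the probability of each draw given the previous ones:
P = 6/20 × 5/19 × 4/18 × 8/17 = 960/116280 = 8/969.

8/969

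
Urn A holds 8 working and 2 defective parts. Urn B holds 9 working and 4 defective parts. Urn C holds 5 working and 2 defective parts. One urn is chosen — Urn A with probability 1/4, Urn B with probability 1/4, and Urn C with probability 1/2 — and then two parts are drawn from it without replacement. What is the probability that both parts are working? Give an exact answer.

From Urn A: P(both working) = (8/10)(7/9) = 28/45.
From Urn B: P(both working) = (9/13)(8/12) = 6/13.
From Urn C: P(both working) = (5/7)(4/6) = 10/21.
Total probability = (1/4)(28/45) + (1/4)(6/13) + (1/2)(10/21) = 4169/8190.

4169/8190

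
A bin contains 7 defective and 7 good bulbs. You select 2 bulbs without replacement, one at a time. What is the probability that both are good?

P = 7/14 × 6/13 = 42/182 = 3/13.

3/13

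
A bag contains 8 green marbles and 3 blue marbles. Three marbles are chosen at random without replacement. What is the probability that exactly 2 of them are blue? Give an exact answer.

One ordering (blue drawn first) has probability 3/11 × 2/10 × 8/9 = 48/990 = 8/165.
There are C(3,2) = 3 such orderings, each equally likely, so P = 3 × 8/165 = 8/55.

8/55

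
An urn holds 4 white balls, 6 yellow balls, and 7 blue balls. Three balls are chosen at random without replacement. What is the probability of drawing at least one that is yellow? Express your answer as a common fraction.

P(no yellow) = 11/17 × 10/16 × 9/15 = 990/4080 = 33/136.
P(at least one) = 1 − 33/136 = 103/136.

103/136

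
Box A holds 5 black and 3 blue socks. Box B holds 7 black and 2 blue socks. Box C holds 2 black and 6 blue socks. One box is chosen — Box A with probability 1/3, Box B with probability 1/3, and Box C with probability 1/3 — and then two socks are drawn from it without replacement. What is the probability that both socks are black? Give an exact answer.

41/126

From Box A: P(both black) = (5/8)(4/7) = 5/14.
From Box B: P(both black) = (7/9)(6/8) = 7/12.
From Box C: P(both black) = (2/8)(1/7) = 1/28.
Total probability = (1/3)(5/14) + (1/3)(7/12) + (1/3)(1/28) = 41/126.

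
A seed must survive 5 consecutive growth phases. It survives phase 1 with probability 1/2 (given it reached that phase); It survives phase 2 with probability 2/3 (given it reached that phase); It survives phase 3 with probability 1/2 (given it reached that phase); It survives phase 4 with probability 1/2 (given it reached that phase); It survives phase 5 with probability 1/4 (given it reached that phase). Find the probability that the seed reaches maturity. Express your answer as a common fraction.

Multiplying along the chain,
P = 1/2 × 2/3 × 1/2 × 1/2 × 1/4 = 2/96 = 1/48.

1/48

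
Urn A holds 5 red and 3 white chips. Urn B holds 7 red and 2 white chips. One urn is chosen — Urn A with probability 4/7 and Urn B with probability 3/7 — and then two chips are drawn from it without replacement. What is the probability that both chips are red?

89/196

From Urn A: P(both red) = (5/8)(4/7) = 5/14.
From Urn B: P(both red) = (7/9)(6/8) = 7/12.
Total probability = (4/7)(5/14) + (3/7)(7/12) = 89/196.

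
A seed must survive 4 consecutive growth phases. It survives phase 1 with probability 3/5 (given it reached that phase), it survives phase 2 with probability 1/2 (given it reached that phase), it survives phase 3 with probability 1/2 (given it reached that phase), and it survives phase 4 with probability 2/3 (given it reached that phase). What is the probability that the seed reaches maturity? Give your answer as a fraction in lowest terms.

Each stage is reached only if all earlier stages succeed, so
P = 3/5 × 1/2 × 1/2 × 2/3 = 6/60 = 1/10.

1/10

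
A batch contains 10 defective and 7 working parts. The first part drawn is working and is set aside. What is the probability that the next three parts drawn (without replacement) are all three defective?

After the first draw, 10 of the remaining 16 parts are defective.
P = 10/16 × 9/15 × 8/14 = 720/3360 = 3/14.

3/14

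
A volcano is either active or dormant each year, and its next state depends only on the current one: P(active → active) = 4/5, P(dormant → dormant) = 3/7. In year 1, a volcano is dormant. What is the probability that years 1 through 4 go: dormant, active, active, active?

Year 1 is given. For each transition, use the conditional probability from the current state:
P(active | dormant) = 4/7; P(active | active) = 4/5; P(active | active) = 4/5.
P = 4/7 × 4/5 × 4/5 = 64/175.

64/175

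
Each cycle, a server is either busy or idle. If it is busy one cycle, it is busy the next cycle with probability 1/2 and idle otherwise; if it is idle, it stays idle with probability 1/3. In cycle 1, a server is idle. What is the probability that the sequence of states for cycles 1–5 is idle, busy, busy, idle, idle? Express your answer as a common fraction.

1/18

Cycle 1 is given. For each transition, use the conditional probability from the current state:
P(busy | idle) = 2/3; P(busy | busy) = 1/2; P(idle | busy) = 1/2; P(idle | idle) = 1/3.
P = 2/3 × 1/2 × 1/2 × 1/3 = 2/36 = 1/18.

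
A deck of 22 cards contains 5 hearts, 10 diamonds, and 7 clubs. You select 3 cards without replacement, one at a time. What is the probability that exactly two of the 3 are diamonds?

27/77

One ordering (diamonds drawn first) has probability 10/22 × 9/21 × 12/20 = 1080/9240 = 9/77.
There are C(3,2) = 3 such orderings, each equally likely, so P = 3 × 9/77 = 27/77.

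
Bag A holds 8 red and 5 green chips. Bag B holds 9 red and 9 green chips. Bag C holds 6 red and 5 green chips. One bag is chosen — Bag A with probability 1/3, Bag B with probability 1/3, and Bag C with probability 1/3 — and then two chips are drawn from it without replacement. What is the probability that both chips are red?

6323/21879

From Bag A: P(both red) = (8/13)(7/12) = 14/39.
From Bag B: P(both red) = (9/18)(8/17) = 4/17.
From Bag C: P(both red) = (6/11)(5/10) = 3/11.
Total probability = (1/3)(14/39) + (1/3)(4/17) + (1/3)(3/11) = 6323/21879.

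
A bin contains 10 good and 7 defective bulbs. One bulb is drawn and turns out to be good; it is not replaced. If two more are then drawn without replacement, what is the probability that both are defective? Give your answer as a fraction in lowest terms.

7/40

After the first draw, 7 of the remaining 16 bulbs are defective.
P = 7/16 × 6/15 = 42/240 = 7/40.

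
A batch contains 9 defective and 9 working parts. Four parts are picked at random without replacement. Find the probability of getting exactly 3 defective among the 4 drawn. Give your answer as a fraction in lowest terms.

21/85

One ordering (defective drawn first) has probability 9/18 × 8/17 × 7/16 × 9/15 = 4536/73440 = 21/340.
There are C(4,3) = 4 such orderings, each equally likely, so P = 4 × 21/340 = 21/85.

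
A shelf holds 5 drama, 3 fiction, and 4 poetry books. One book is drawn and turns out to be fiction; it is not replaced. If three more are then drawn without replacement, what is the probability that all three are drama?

With the first book removed, 5 drama remain out of 11.
P = 5/11 × 4/10 × 3/9 = 60/990 = 2/33.

2/33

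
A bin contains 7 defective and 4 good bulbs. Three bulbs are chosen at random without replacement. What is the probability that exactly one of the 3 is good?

One ordering (good drawn first) has probability 4/11 × 7/10 × 6/9 = 168/990 = 28/165.
There are C(3,1) = 3 such orderings, each equally likely, so P = 3 × 28/165 = 28/55.

28/55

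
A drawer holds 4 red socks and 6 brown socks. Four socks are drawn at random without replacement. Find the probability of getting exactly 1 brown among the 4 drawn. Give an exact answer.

4/35

One ordering (brown drawn first) has probability 6/10 × 4/9 × 3/8 × 2/7 = 144/5040 = 1/35.
There are C(4,1) = 4 such orderings, each equally likely, so P = 4 × 1/35 = 4/35.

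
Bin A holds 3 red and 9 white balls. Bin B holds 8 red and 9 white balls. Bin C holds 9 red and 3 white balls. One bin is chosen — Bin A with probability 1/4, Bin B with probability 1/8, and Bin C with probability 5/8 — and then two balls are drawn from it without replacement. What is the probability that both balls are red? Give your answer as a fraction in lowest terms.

From Bin A: P(both red) = (3/12)(2/11) = 1/22.
From Bin B: P(both red) = (8/17)(7/16) = 7/34.
From Bin C: P(both red) = (9/12)(8/11) = 6/11.
Total probability = (1/4)(1/22) + (1/8)(7/34) + (5/8)(6/11) = 1131/2992.

1131/2992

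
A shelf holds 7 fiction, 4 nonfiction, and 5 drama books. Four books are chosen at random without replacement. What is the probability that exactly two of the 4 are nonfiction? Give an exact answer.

One ordering (nonfiction drawn first) has probability 4/16 × 3/15 × 12/14 × 11/13 = 1584/43680 = 33/910.
There are C(4,2) = 6 such orderings, each equally likely, so P = 6 × 33/910 = 99/455.

99/455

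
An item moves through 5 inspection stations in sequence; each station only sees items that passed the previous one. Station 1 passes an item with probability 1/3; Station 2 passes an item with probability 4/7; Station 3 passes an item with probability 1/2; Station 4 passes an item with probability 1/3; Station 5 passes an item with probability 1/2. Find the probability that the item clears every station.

1/63

Multiplying along the chain,
P = 1/3 × 4/7 × 1/2 × 1/3 × 1/2 = 4/252 = 1/63.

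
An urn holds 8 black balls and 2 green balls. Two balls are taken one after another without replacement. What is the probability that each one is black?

P(all black) = 8/10 × 7/9 = 56/90 = 28/45.

28/45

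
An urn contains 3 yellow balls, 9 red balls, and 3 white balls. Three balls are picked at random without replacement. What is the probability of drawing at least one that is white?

P(no white) = 12/15 × 11/14 × 10/13 = 1320/2730 = 44/91.
P(at least one) = 1 − 44/91 = 47/91.

47/91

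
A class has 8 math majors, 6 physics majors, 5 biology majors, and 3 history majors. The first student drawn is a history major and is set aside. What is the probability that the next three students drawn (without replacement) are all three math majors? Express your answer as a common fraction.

With the first student removed, 8 math majors remain out of 21.
P = 8/21 × 7/20 × 6/19 = 336/7980 = 4/95.

4/95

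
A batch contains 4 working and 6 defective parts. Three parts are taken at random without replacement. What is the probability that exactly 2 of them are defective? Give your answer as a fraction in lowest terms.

One ordering (defective drawn first) has probability 6/10 × 5/9 × 4/8 = 120/720 = 1/6.
There are C(3,2) = 3 such orderings, each equally likely, so P = 3 × 1/6 = 1/2.

1/2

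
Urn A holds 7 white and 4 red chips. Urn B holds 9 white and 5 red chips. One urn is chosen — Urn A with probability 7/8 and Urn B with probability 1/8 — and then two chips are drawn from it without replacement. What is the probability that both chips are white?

From Urn A: P(both white) = (7/11)(6/10) = 21/55.
From Urn B: P(both white) = (9/14)(8/13) = 36/91.
Total probability = (7/8)(21/55) + (1/8)(36/91) = 15357/40040.

15357/40040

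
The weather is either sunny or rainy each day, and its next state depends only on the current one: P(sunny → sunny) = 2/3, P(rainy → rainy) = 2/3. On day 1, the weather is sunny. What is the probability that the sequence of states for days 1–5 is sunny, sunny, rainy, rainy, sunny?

Day 1 is given. For each transition, use the conditional probability from the current state:
P(sunny | sunny) = 2/3; P(rainy | sunny) = 1/3; P(rainy | rainy) = 2/3; P(sunny | rainy) = 1/3.
P = 2/3 × 1/3 × 2/3 × 1/3 = 4/81.

4/81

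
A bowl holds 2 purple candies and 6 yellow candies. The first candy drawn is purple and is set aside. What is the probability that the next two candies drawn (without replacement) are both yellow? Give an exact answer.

After the first draw, 6 of the remaining 7 candies are yellow.
P = 6/7 × 5/6 = 30/42 = 5/7.

5/7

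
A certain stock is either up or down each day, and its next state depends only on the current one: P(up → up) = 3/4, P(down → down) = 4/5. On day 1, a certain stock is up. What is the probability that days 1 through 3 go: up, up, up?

9/16

Day 1 is given. For each transition, use the conditional probability from the current state:
P(up | up) = 3/4; P(up | up) = 3/4.
P = 3/4 × 3/4 = 9/16.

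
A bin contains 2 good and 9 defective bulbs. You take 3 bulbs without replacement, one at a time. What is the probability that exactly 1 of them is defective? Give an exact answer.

3/55

One ordering (defective drawn first) has probability 9/11 × 2/10 × 1/9 = 18/990 = 1/55.
There are C(3,1) = 3 such orderings, each equally likely, so P = 3 × 1/55 = 3/55.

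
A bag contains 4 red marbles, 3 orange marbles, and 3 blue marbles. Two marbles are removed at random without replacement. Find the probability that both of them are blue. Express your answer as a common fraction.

1/15

P(all blue) = 3/10 × 2/9 = 6/90 = 1/15.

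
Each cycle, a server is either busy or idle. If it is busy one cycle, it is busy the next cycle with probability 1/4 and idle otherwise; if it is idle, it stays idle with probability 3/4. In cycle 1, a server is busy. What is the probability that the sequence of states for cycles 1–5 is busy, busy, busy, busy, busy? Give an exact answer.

1/256

Cycle 1 is given. For each transition, use the conditional probability from the current state:
P(busy | busy) = 1/4; P(busy | busy) = 1/4; P(busy | busy) = 1/4; P(busy | busy) = 1/4.
P = 1/4 × 1/4 × 1/4 × 1/4 = 1/256.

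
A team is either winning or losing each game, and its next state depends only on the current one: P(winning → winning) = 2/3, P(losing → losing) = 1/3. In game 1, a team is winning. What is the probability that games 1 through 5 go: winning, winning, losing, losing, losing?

2/81

Game 1 is given. For each transition, use the conditional probability from the current state:
P(winning | winning) = 2/3; P(losing | winning) = 1/3; P(losing | losing) = 1/3; P(losing | losing) = 1/3.
P = 2/3 × 1/3 × 1/3 × 1/3 = 2/81.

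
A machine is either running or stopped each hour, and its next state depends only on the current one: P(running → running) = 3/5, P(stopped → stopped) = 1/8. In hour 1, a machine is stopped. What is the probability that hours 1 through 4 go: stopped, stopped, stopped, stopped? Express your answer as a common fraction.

Hour 1 is given. For each transition, use the conditional probability from the current state:
P(stopped | stopped) = 1/8; P(stopped | stopped) = 1/8; P(stopped | stopped) = 1/8.
P = 1/8 × 1/8 × 1/8 = 1/512.

1/512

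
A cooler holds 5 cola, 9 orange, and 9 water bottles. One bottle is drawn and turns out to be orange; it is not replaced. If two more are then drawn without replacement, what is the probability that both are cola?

With the first bottle removed, 5 cola remain out of 22.
P = 5/22 × 4/21 = 20/462 = 10/231.

10/231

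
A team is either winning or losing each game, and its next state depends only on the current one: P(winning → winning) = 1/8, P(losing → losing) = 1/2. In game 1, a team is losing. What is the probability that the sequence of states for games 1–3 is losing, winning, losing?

7/16

Game 1 is given. For each transition, use the conditional probability from the current state:
P(winning | losing) = 1/2; P(losing | winning) = 7/8.
P = 1/2 × 7/8 = 7/16.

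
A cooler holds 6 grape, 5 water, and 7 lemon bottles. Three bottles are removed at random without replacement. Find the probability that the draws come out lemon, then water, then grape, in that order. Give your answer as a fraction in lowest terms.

35/816

Each draw changes the counts, so multiply the conditional probabilities along the sequence:
P = 7/18 × 5/17 × 6/16 = 210/4896 = 35/816.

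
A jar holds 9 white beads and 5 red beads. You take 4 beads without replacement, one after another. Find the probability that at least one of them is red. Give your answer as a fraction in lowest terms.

P(no red) = 9/14 × 8/13 × 7/12 × 6/11 = 3024/24024 = 18/143.
P(at least one) = 1 − 18/143 = 125/143.

125/143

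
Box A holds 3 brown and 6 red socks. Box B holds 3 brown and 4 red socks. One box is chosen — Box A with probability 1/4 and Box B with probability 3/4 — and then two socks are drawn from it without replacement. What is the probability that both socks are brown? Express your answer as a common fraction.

From Box A: P(both brown) = (3/9)(2/8) = 1/12.
From Box B: P(both brown) = (3/7)(2/6) = 1/7.
Total probability = (1/4)(1/12) + (3/4)(1/7) = 43/336.

43/336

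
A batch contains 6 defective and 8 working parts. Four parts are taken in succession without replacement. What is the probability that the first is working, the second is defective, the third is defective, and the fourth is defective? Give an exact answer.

40/1001

Each draw changes the counts, so multiply the conditional probabilities along the sequence:
P = 8/14 × 6/13 × 5/12 × 4/11 = 960/24024 = 40/1001.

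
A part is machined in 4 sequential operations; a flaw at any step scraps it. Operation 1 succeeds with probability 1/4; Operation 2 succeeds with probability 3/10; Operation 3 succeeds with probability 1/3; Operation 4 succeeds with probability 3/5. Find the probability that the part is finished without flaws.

Multiplying along the chain,
P = 1/4 × 3/10 × 1/3 × 3/5 = 9/600 = 3/200.

3/200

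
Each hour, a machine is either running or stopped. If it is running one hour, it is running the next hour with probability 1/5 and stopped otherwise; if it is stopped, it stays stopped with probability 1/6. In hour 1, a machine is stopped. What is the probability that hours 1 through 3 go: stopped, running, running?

1/6

Hour 1 is given. For each transition, use the conditional probability from the current state:
P(running | stopped) = 5/6; P(running | running) = 1/5.
P = 5/6 × 1/5 = 5/30 = 1/6.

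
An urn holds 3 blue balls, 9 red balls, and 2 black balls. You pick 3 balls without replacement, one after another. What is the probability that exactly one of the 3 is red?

45/182

One ordering (red drawn first) has probability 9/14 × 5/13 × 4/12 = 180/2184 = 15/182.
There are C(3,1) = 3 such orderings, each equally likely, so P = 3 × 15/182 = 45/182.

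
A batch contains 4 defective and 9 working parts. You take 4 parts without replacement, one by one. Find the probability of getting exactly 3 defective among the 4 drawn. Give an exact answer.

36/715

One ordering (defective drawn first) has probability 4/13 × 3/12 × 2/11 × 9/10 = 216/17160 = 9/715.
There are C(4,3) = 4 such orderings, each equally likely, so P = 4 × 9/715 = 36/715.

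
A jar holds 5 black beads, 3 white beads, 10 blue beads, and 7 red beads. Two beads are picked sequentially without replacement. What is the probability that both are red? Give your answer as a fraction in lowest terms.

7/100

P(every draw is red) = 7/25 × 6/24 = 42/600 = 7/100.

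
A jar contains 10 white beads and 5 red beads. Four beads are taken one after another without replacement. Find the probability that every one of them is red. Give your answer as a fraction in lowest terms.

P(all red) = 5/15 × 4/14 × 3/13 × 2/12 = 120/32760 = 1/273.

1/273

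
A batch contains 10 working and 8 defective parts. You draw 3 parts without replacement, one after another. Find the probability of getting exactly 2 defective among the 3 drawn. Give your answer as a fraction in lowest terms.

One ordering (defective drawn first) has probability 8/18 × 7/17 × 10/16 = 560/4896 = 35/306.
There are C(3,2) = 3 such orderings, each equally likely, so P = 3 × 35/306 = 35/102.

35/102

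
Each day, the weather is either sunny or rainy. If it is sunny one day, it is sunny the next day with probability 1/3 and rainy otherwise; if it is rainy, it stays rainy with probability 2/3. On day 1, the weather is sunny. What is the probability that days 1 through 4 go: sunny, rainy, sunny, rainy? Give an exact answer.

Day 1 is given. For each transition, use the conditional probability from the current state:
P(rainy | sunny) = 2/3; P(sunny | rainy) = 1/3; P(rainy | sunny) = 2/3.
P = 2/3 × 1/3 × 2/3 = 4/27.

4/27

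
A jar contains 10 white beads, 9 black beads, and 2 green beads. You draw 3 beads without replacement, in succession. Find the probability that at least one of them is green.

P(no green) = 19/21 × 18/20 × 17/19 = 5814/7980 = 51/70.
P(at least one) = 1 − 51/70 = 19/70.

19/70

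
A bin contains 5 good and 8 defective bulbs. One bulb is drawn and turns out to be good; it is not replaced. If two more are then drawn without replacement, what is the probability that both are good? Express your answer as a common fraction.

With the first bulb removed, 4 good remain out of 12.
P = 4/12 × 3/11 = 12/132 = 1/11.

1/11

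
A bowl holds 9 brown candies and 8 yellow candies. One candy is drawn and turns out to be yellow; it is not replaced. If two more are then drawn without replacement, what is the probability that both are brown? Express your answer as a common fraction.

3/10

With the first candy removed, 9 brown remain out of 16.
P = 9/16 × 8/15 = 72/240 = 3/10.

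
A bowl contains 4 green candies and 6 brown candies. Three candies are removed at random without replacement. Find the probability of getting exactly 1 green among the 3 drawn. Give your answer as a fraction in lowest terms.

One ordering (green drawn first) has probability 4/10 × 6/9 × 5/8 = 120/720 = 1/6.
There are C(3,1) = 3 such orderings, each equally likely, so P = 3 × 1/6 = 1/2.

1/2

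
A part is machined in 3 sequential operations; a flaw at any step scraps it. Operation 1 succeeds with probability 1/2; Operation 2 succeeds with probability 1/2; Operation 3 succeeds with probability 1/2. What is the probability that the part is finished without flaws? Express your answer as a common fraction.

The events are sequential, so multiply the conditional probabilities:
P = 1/2 × 1/2 × 1/2 = 1/8.

1/8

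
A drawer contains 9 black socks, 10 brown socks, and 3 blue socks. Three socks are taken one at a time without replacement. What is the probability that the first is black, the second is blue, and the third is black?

Each draw changes the counts, so multiply the conditional probabilities along the sequence:
P = 9/22 × 3/21 × 8/20 = 216/9240 = 9/385.

9/385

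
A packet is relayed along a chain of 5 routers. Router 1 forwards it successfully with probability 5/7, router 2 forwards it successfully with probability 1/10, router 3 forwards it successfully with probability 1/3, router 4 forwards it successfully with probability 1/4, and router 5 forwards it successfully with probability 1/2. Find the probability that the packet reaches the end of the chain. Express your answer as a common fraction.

1/336

Each stage is reached only if all earlier stages succeed, so
P = 5/7 × 1/10 × 1/3 × 1/4 × 1/2 = 5/1680 = 1/336.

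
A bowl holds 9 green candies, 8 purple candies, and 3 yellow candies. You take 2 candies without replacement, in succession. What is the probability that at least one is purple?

62/95

P(no purple) = 12/20 × 11/19 = 132/380 = 33/95.
P(at least one) = 1 − 33/95 = 62/95.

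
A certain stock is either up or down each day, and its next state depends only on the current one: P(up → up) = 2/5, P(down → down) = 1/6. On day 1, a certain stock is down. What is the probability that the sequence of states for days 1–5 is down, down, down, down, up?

5/1296

Day 1 is given. For each transition, use the conditional probability from the current state:
P(down | down) = 1/6; P(down | down) = 1/6; P(down | down) = 1/6; P(up | down) = 5/6.
P = 1/6 × 1/6 × 1/6 × 5/6 = 5/1296.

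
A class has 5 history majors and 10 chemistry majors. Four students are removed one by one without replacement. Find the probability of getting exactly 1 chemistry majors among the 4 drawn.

20/273

One ordering (a chemistry major drawn first) has probability 10/15 × 5/14 × 4/13 × 3/12 = 600/32760 = 5/273.
There are C(4,1) = 4 such orderings, each equally likely, so P = 4 × 5/273 = 20/273.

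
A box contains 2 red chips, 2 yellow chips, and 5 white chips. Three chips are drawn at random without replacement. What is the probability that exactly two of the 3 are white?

10/21

One ordering (white drawn first) has probability 5/9 × 4/8 × 4/7 = 80/504 = 10/63.
There are C(3,2) = 3 such orderings, each equally likely, so P = 3 × 10/63 = 10/21.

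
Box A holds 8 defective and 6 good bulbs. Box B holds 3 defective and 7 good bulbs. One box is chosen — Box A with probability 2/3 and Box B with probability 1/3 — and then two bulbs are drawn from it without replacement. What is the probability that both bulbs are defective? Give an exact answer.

From Box A: P(both defective) = (8/14)(7/13) = 4/13.
From Box B: P(both defective) = (3/10)(2/9) = 1/15.
Total probability = (2/3)(4/13) + (1/3)(1/15) = 133/585.

133/585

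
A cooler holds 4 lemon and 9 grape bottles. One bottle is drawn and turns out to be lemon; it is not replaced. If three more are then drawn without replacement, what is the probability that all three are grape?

After the first draw, 9 of the remaining 12 bottles are grape.
P = 9/12 × 8/11 × 7/10 = 504/1320 = 21/55.

21/55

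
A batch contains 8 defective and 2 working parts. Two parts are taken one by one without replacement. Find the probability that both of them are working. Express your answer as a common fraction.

P = 2/10 × 1/9 = 2/90 = 1/45.

1/45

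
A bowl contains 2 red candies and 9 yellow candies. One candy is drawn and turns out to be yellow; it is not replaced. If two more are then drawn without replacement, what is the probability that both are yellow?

With the first candy removed, 8 yellow remain out of 10.
P = 8/10 × 7/9 = 56/90 = 28/45.

28/45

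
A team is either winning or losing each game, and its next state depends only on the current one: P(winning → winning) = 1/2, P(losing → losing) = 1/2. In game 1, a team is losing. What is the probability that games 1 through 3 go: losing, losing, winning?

1/4

Game 1 is given. For each transition, use the conditional probability from the current state:
P(losing | losing) = 1/2; P(winning | losing) = 1/2.
P = 1/2 × 1/2 = 1/4.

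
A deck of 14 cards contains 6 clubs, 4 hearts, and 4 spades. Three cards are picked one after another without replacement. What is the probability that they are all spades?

1/91

P(all spades) = 4/14 × 3/13 × 2/12 = 24/2184 = 1/91.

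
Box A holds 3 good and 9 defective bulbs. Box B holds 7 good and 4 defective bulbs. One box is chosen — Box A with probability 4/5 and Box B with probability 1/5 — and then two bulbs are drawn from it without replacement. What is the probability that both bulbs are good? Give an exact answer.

From Box A: P(both good) = (3/12)(2/11) = 1/22.
From Box B: P(both good) = (7/11)(6/10) = 21/55.
Total probability = (4/5)(1/22) + (1/5)(21/55) = 31/275.

31/275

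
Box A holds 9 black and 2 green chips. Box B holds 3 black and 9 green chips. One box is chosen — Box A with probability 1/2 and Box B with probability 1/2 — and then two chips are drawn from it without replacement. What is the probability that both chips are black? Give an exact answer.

From Box A: P(both black) = (9/11)(8/10) = 36/55.
From Box B: P(both black) = (3/12)(2/11) = 1/22.
Total probability = (1/2)(36/55) + (1/2)(1/22) = 7/20.

7/20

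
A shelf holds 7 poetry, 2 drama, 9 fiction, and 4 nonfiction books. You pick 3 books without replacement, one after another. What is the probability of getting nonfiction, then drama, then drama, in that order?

Multiply the probability of each draw given the previous ones:
P = 4/22 × 2/21 × 1/20 = 8/9240 = 1/1155.

1/1155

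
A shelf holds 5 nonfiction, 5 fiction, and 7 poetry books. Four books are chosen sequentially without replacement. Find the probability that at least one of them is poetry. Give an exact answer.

P(no poetry) = 10/17 × 9/16 × 8/15 × 7/14 = 5040/57120 = 3/34.
P(at least one) = 1 − 3/34 = 31/34.

31/34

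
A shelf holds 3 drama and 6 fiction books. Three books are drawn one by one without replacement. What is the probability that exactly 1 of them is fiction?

One ordering (fiction drawn first) has probability 6/9 × 3/8 × 2/7 = 36/504 = 1/14.
There are C(3,1) = 3 such orderings, each equally likely, so P = 3 × 1/14 = 3/14.

3/14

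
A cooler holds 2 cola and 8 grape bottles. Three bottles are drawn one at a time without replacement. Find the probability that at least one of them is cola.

8/15

P(no cola) = 8/10 × 7/9 × 6/8 = 336/720 = 7/15.
P(at least one) = 1 − 7/15 = 8/15.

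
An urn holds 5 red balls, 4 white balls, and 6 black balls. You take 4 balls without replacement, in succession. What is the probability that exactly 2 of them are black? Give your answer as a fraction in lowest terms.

36/91

One ordering (black drawn first) has probability 6/15 × 5/14 × 9/13 × 8/12 = 2160/32760 = 6/91.
There are C(4,2) = 6 such orderings, each equally likely, so P = 6 × 6/91 = 36/91.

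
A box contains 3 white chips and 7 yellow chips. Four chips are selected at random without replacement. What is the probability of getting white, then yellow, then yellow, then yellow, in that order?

1/8

Each draw changes the counts, so multiply the conditional probabilities along the sequence:
P = 3/10 × 7/9 × 6/8 × 5/7 = 630/5040 = 1/8.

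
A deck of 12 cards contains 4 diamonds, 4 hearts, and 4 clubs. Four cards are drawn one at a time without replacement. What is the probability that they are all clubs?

1/495

P = 4/12 × 3/11 × 2/10 × 1/9 = 24/11880 = 1/495.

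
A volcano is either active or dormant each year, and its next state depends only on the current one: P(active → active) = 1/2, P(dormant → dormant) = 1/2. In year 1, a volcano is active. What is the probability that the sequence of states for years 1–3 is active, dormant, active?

Year 1 is given. For each transition, use the conditional probability from the current state:
P(dormant | active) = 1/2; P(active | dormant) = 1/2.
P = 1/2 × 1/2 = 1/4.

1/4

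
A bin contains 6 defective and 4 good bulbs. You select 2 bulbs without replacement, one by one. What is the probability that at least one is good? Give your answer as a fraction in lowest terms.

P(no good) = 6/10 × 5/9 = 30/90 = 1/3.
P(at least one) = 1 − 1/3 = 2/3.

2/3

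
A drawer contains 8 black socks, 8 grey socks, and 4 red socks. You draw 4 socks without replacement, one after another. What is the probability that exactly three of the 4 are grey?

224/1615

One ordering (grey drawn first) has probability 8/20 × 7/19 × 6/18 × 12/17 = 4032/116280 = 56/1615.
There are C(4,3) = 4 such orderings, each equally likely, so P = 4 × 56/1615 = 224/1615.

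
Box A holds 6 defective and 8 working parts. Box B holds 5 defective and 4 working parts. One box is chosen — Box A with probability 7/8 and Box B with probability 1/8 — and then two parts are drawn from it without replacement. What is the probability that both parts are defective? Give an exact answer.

From Box A: P(both defective) = (6/14)(5/13) = 15/91.
From Box B: P(both defective) = (5/9)(4/8) = 5/18.
Total probability = (7/8)(15/91) + (1/8)(5/18) = 335/1872.

335/1872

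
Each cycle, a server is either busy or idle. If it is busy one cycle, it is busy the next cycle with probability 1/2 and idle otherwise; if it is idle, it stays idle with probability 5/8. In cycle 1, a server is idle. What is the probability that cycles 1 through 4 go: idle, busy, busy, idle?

Cycle 1 is given. For each transition, use the conditional probability from the current state:
P(busy | idle) = 3/8; P(busy | busy) = 1/2; P(idle | busy) = 1/2.
P = 3/8 × 1/2 × 1/2 = 3/32.

3/32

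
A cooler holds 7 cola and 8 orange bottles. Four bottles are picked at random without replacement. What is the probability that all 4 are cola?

P = 7/15 × 6/14 × 5/13 × 4/12 = 840/32760 = 1/39.

1/39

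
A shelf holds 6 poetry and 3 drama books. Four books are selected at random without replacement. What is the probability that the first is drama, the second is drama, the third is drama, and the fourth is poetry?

Multiply the probability of each draw given the previous ones:
P = 3/9 × 2/8 × 1/7 × 6/6 = 36/3024 = 1/84.

1/84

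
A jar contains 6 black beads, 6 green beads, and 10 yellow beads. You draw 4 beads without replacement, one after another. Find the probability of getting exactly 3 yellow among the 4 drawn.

One ordering (yellow drawn first) has probability 10/22 × 9/21 × 8/20 × 12/19 = 8640/175560 = 72/1463.
There are C(4,3) = 4 such orderings, each equally likely, so P = 4 × 72/1463 = 288/1463.

288/1463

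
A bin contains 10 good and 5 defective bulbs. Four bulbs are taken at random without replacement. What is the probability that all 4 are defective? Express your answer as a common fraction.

P(every draw is defective) = 5/15 × 4/14 × 3/13 × 2/12 = 120/32760 = 1/273.

1/273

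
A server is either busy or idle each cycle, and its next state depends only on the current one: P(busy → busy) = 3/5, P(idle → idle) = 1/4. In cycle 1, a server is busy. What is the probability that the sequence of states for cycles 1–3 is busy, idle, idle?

Cycle 1 is given. For each transition, use the conditional probability from the current state:
P(idle | busy) = 2/5; P(idle | idle) = 1/4.
P = 2/5 × 1/4 = 2/20 = 1/10.

1/10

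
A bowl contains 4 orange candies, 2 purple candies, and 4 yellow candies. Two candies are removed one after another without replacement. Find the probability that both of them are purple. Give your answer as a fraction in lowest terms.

P = 2/10 × 1/9 = 2/90 = 1/45.

1/45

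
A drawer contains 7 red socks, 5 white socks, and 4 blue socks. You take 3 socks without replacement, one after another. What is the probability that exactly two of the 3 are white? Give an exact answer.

One ordering (white drawn first) has probability 5/16 × 4/15 × 11/14 = 220/3360 = 11/168.
There are C(3,2) = 3 such orderings, each equally likely, so P = 3 × 11/168 = 11/56.

11/56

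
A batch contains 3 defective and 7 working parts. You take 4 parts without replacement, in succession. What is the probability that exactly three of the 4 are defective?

One ordering (defective drawn first) has probability 3/10 × 2/9 × 1/8 × 7/7 = 42/5040 = 1/120.
There are C(4,3) = 4 such orderings, each equally likely, so P = 4 × 1/120 = 1/30.

1/30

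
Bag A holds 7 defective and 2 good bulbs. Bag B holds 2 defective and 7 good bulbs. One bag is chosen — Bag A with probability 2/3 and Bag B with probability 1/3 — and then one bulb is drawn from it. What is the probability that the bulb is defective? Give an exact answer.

16/27

From Bag A: P(defective) = 7/9.
From Bag B: P(defective) = 2/9.
Total probability = (2/3)(7/9) + (1/3)(2/9) = 16/27.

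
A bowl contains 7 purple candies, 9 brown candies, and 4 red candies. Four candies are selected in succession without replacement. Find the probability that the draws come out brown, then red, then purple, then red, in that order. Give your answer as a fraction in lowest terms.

Multiply the probability of each draw given the previous ones:
P = 9/20 × 4/19 × 7/18 × 3/17 = 756/116280 = 21/3230.

21/3230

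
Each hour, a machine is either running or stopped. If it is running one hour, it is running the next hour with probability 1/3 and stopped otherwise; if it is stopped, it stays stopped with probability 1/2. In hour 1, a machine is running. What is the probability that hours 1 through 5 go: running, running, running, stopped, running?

Hour 1 is given. For each transition, use the conditional probability from the current state:
P(running | running) = 1/3; P(running | running) = 1/3; P(stopped | running) = 2/3; P(running | stopped) = 1/2.
P = 1/3 × 1/3 × 2/3 × 1/2 = 2/54 = 1/27.

1/27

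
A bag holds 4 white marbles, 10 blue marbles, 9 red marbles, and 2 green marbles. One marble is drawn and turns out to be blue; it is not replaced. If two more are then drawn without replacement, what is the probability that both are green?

1/276

After the first draw, 2 of the remaining 24 marbles are green.
P = 2/24 × 1/23 = 2/552 = 1/276.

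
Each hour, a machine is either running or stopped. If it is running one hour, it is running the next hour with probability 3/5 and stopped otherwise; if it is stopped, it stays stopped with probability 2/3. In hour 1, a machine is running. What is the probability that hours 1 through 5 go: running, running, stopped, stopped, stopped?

Hour 1 is given. For each transition, use the conditional probability from the current state:
P(running | running) = 3/5; P(stopped | running) = 2/5; P(stopped | stopped) = 2/3; P(stopped | stopped) = 2/3.
P = 3/5 × 2/5 × 2/3 × 2/3 = 24/225 = 8/75.

8/75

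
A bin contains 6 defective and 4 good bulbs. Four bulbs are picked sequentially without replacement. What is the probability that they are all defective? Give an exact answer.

P(every draw is defective) = 6/10 × 5/9 × 4/8 × 3/7 = 360/5040 = 1/14.

1/14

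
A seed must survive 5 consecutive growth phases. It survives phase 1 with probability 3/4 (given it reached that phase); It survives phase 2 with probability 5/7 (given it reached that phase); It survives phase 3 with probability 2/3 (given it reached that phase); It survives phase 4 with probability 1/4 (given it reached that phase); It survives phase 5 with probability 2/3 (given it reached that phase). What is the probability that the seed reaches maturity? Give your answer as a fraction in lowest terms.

Each stage is reached only if all earlier stages succeed, so
P = 3/4 × 5/7 × 2/3 × 1/4 × 2/3 = 60/1008 = 5/84.

5/84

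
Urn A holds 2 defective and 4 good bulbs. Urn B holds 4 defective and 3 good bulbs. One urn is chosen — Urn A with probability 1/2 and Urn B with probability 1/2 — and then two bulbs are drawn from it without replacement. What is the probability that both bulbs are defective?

From Urn A: P(both defective) = (2/6)(1/5) = 1/15.
From Urn B: P(both defective) = (4/7)(3/6) = 2/7.
Total probability = (1/2)(1/15) + (1/2)(2/7) = 37/210.

37/210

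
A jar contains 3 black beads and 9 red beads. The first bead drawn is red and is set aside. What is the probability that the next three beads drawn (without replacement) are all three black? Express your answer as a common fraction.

1/165

With the first bead removed, 3 black remain out of 11.
P = 3/11 × 2/10 × 1/9 = 6/990 = 1/165.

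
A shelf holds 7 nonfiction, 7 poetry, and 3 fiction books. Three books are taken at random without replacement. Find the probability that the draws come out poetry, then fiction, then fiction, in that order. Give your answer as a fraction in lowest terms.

Each draw changes the counts, so multiply the conditional probabilities along the sequence:
P = 7/17 × 3/16 × 2/15 = 42/4080 = 7/680.

7/680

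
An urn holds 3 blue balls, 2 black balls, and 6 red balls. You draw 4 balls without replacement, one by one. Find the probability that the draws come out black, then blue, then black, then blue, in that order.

1/660

Multiply the probability of each draw given the previous ones:
P = 2/11 × 3/10 × 1/9 × 2/8 = 12/7920 = 1/660.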